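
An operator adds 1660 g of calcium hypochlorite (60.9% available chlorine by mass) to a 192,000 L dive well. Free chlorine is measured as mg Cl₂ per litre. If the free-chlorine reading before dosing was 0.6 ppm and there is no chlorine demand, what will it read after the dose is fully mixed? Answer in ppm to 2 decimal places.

5.87 ppm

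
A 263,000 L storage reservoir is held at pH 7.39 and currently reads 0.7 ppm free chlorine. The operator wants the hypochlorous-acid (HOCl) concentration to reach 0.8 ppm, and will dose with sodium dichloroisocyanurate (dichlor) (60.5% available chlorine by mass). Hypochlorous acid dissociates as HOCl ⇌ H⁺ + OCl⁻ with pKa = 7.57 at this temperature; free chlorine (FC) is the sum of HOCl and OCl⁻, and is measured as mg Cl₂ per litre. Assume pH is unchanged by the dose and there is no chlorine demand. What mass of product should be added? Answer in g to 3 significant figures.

273 g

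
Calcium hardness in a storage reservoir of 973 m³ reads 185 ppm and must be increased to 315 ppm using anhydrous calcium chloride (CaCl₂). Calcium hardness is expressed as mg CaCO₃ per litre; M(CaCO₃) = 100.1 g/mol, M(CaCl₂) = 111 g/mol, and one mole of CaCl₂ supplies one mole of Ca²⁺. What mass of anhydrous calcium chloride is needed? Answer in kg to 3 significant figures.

Volume: 973 m³ = 973,000 L.
Hardness to add: (315 − 185) = 130 mg/L as CaCO₃ × 973,000 L = 126,500 g as CaCO₃.
Moles of Ca²⁺ (1 mol Ca²⁺ ≡ 1 mol CaCO₃): 126,500 / 100.1 g/mol = 1264 mol.
Mass of CaCl₂: 1264 × 111 = 140,300 g.

140 kg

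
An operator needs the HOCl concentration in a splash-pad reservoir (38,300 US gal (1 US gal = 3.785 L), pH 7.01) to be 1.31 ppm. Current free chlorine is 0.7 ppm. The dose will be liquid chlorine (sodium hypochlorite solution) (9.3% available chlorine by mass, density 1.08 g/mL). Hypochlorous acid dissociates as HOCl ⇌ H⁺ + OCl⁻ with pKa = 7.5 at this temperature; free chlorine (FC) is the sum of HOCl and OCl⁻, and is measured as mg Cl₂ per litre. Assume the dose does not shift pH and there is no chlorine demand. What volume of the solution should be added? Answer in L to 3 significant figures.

Volume: 38,300 US gal × 3.785 L/gal = 144,966 L.
[OCl⁻]/[HOCl] = 10^(pH − pKa) = 10^(7.01 − 7.5) = 0.3236; fraction as HOCl = 1/(1 + 0.3236) = 0.7555.
Free chlorine required for 1.31 ppm HOCl: 1.31 / 0.7555 = 1.734 ppm.
FC to add: 1.734 − 0.7 = 1.034 mg/L as Cl₂.
Cl₂ equivalent: 1.034 mg/L × 144,966 L = 149.9 g.
Product at 9.3% available Cl: 149.9 / 0.093 = 1612 g.
Volume: 1612 g ÷ 1.08 g/mL = 1492 mL.

1.49 L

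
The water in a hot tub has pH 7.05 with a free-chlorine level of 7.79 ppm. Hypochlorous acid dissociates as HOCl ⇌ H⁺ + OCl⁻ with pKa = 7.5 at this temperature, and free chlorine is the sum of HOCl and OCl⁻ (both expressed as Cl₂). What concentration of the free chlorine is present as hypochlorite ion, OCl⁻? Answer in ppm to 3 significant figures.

2.04 ppm

[OCl⁻]/[HOCl] = 10^(pH − pKa) = 10^(7.05 − 7.5) = 10^-0.45 = 0.3548.
Fraction as HOCl = 1 / (1 + 0.3548) = 0.7381.
OCl⁻ = (1 − 0.7381) × 7.79 ppm = 2.04 ppm.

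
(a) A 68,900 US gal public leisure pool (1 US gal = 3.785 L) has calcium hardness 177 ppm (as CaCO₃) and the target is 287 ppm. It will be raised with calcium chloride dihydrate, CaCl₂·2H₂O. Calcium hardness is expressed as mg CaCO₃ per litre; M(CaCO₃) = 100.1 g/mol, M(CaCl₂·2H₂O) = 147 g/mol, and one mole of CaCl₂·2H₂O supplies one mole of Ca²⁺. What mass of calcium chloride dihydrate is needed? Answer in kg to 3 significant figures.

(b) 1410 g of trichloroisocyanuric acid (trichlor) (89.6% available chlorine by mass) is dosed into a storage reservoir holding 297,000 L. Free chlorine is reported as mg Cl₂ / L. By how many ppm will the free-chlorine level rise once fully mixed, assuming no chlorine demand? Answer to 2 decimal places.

(a) Volume: 68,900 US gal × 3.785 L/gal = 260,786 L.
(a) Hardness to add: (287 − 177) = 110 mg/L as CaCO₃ × 260,786 L = 28,690 g as CaCO₃.
(a) Moles of Ca²⁺ (1 mol Ca²⁺ ≡ 1 mol CaCO₃): 28,690 / 100.1 g/mol = 286.6 mol.
(a) Mass of CaCl₂·2H₂O: 286.6 × 147 = 42,130 g.

(b) Available chlorine delivered: 1410 g × 0.896 = 1263 g as Cl₂.
(b) Concentration rise: 1263 g / 297,000 L = 4.254 mg/L = 4.25 ppm.

(a) 42.1 kg; (b) 4.25 ppm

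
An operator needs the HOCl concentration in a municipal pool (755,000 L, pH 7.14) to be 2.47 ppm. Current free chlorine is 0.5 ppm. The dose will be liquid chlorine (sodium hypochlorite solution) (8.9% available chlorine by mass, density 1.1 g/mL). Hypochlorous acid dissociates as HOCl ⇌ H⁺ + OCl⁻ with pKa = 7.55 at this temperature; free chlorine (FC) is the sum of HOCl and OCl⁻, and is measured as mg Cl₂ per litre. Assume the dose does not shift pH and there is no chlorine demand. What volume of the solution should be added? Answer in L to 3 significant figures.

22.6 L

[OCl⁻]/[HOCl] = 10^(pH − pKa) = 10^(7.14 − 7.55) = 0.389; fraction as HOCl = 1/(1 + 0.389) = 0.7199.
Free chlorine required for 2.47 ppm HOCl: 2.47 / 0.7199 = 3.431 ppm.
FC to add: 3.431 − 0.5 = 2.931 mg/L as Cl₂.
Cl₂ equivalent: 2.931 mg/L × 755,000 L = 2213 g.
Product at 8.9% available Cl: 2213 / 0.089 = 24,860 g.
Volume: 24,860 g ÷ 1.1 g/mL = 22,600 mL.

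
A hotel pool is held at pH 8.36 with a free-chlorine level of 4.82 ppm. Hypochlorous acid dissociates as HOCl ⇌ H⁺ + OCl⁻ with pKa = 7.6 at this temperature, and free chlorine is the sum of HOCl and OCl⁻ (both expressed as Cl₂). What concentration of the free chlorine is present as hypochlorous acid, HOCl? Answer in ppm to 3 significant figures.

0.714 ppm

[OCl⁻]/[HOCl] = 10^(pH − pKa) = 10^(8.36 − 7.6) = 10^0.76 = 5.754.
Fraction as HOCl = 1 / (1 + 5.754) = 0.1481.
HOCl = 0.1481 × 4.82 ppm = 0.7136 ppm.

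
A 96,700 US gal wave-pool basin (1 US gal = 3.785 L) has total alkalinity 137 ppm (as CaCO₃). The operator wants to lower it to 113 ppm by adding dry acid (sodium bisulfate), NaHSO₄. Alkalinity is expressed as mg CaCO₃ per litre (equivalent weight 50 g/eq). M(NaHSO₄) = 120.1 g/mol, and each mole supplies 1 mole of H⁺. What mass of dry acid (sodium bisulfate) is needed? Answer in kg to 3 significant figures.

21.1 kg

Volume: 96,700 US gal × 3.785 L/gal = 366,010 L.
Alkalinity to neutralize: (137 − 113) = 24 mg/L as CaCO₃ × 366,010 L = 8784 g as CaCO₃.
Equivalents of H⁺ required: 8784 ÷ 50 g/eq = 175.7 eq = 175.7 mol NaHSO₄.
Mass of NaHSO₄: 175.7 × 120.1 = 21,100 g.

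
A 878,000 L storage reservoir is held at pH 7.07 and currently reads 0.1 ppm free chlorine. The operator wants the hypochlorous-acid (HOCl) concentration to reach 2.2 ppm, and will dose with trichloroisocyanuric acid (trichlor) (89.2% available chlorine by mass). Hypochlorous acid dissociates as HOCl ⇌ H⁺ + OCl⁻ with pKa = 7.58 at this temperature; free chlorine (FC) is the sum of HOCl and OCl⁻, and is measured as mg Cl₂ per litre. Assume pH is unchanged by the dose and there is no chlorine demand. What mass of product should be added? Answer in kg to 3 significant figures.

[OCl⁻]/[HOCl] = 10^(pH − pKa) = 10^(7.07 − 7.58) = 0.309; fraction as HOCl = 1/(1 + 0.309) = 0.7639.
Free chlorine required for 2.2 ppm HOCl: 2.2 / 0.7639 = 2.88 ppm.
FC to add: 2.88 − 0.1 = 2.78 mg/L as Cl₂.
Cl₂ equivalent: 2.78 mg/L × 878,000 L = 2441 g.
Product at 89.2% available Cl: 2441 / 0.892 = 2736 g.

2.74 kg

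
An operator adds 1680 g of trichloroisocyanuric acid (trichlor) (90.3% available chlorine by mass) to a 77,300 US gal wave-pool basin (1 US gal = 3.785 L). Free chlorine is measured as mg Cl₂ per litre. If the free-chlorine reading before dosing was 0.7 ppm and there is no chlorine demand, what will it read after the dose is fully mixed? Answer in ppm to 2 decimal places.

5.89 ppm

Volume: 77,300 US gal × 3.785 L/gal = 292,580 L.
Available chlorine delivered: 1680 g × 0.903 = 1517 g as Cl₂.
Concentration rise: 1517 g / 292,580 L = 5.185 mg/L = 5.19 ppm.
Final FC: 0.7 + 5.19 = 5.89 ppm.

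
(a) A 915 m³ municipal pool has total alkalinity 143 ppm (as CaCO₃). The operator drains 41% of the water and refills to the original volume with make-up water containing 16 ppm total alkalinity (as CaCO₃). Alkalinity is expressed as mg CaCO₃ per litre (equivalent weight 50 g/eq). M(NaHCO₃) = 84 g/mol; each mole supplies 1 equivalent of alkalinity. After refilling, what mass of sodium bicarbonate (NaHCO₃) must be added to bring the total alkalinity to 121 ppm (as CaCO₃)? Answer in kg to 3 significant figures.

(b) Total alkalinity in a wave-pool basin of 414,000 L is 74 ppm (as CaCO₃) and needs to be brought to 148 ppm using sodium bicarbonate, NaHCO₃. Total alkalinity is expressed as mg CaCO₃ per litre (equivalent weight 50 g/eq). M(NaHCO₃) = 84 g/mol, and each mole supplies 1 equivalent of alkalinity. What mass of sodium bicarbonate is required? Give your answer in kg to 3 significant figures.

(a) 46.2 kg; (b) 51.5 kg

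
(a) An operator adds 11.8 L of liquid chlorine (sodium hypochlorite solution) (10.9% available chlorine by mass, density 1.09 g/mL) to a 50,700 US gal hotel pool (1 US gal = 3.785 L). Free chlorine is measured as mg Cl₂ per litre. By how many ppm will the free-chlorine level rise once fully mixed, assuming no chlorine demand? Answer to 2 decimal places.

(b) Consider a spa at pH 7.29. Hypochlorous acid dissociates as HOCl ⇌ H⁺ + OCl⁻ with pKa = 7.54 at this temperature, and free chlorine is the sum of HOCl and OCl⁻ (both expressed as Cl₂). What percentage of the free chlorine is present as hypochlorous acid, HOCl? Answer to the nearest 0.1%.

(a) 7.31 ppm; (b) 64.0%

(a) Volume: 50,700 US gal × 3.785 L/gal = 191,900 L.
(a) Mass of solution: 11.8 L × 1000 mL/L × 1.09 g/mL = 12,860 g.
(a) Available chlorine delivered: 12,860 g × 0.109 = 1402 g as Cl₂.
(a) Concentration rise: 1402 g / 191,900 L = 7.306 mg/L = 7.31 ppm.

(b) [OCl⁻]/[HOCl] = 10^(pH − pKa) = 10^(7.29 − 7.54) = 10^-0.25 = 0.5623.
(b) Fraction as HOCl = 1 / (1 + 0.5623) = 0.6401.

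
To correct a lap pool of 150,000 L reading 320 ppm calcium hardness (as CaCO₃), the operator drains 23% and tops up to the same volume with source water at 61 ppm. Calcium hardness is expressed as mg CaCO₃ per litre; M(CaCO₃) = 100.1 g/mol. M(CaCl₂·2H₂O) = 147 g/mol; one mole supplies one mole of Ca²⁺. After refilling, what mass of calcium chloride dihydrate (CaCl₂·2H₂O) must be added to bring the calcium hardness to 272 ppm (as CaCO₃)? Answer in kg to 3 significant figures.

2.55 kg

After draining 23% and refilling: 320 × 0.77 + 61 × 0.23 = 260.43 ppm.
Deficit to target: 272 − 260.43 = 11.57 mg/L.
As CaCO₃: 11.57 mg/L × 150,000 L = 1735 g; ÷ 100.1 = 17.34 mol Ca²⁺.
Mass: 17.34 × 147 = 2549 g.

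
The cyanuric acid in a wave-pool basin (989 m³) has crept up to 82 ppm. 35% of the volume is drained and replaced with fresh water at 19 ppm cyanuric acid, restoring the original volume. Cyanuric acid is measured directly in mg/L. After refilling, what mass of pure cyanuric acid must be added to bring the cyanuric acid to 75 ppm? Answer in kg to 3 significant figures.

Volume: 989 m³ = 989,000 L.
After draining 35% and refilling: 82 × 0.65 + 19 × 0.35 = 59.95 ppm.
Deficit to target: 75 − 59.95 = 15.05 mg/L.
Mass: 15.05 mg/L × 989,000 L = 14,880 g cyanuric acid.

14.9 kg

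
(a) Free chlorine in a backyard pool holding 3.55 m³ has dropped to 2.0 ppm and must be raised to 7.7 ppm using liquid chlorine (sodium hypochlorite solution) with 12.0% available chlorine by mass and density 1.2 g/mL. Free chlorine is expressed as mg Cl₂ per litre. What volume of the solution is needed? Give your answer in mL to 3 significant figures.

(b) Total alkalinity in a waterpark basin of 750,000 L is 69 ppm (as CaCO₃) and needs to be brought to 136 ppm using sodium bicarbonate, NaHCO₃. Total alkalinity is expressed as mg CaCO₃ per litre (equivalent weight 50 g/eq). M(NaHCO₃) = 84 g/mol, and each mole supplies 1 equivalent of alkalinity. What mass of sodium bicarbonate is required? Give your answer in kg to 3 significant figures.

(a) Volume: 3.55 m³ = 3,550 L.
(a) Chlorine deficit: 7.7 − 2.0 = 5.7 ppm = 5.7 mg/L as Cl₂.
(a) Cl₂ equivalent needed: 5.7 mg/L × 3,550 L = 20,240 mg = 20.23 g.
(a) Product at 12.0% available chlorine: 20.23 / 0.12 = 168.6 g.
(a) Volume at density 1.2 g/mL: 168.6 g ÷ 1.2 g/mL = 140.5 mL.

(b) Alkalinity to add: (136 − 69) = 67 mg/L as CaCO₃ × 750,000 L = 50,250 g as CaCO₃.
(b) Equivalents: 50,250 g ÷ 50 g/eq = 1005 eq.
(b) NaHCO₃ supplies 1 eq per mole → 1005 mol.
(b) Mass: 1005 mol × 84 g/mol = 84,420 g.

(a) 141 mL; (b) 84.4 kg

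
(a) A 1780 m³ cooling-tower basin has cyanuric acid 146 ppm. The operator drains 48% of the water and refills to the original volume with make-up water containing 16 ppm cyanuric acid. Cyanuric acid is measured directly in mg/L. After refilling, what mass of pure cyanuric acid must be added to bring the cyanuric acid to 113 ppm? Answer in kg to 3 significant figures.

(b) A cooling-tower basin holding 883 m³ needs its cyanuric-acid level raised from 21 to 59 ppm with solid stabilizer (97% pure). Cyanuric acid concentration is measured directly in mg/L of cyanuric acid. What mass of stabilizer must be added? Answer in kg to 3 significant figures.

(a) 52.3 kg; (b) 34.6 kg

(a) Volume: 1780 m³ = 1,780,000 L.
(a) After draining 48% and refilling: 146 × 0.52 + 16 × 0.48 = 83.6 ppm.
(a) Deficit to target: 113 − 83.6 = 29.4 mg/L.
(a) Mass: 29.4 mg/L × 1,780,000 L = 52,330 g cyanuric acid.

(b) Volume: 883 m³ = 883,000 L.
(b) CYA to add: (59 − 21) = 38 mg/L × 883,000 L = 33,550 g cyanuric acid.
(b) At 97% purity: 33,550 / 0.97 = 34,590 g product.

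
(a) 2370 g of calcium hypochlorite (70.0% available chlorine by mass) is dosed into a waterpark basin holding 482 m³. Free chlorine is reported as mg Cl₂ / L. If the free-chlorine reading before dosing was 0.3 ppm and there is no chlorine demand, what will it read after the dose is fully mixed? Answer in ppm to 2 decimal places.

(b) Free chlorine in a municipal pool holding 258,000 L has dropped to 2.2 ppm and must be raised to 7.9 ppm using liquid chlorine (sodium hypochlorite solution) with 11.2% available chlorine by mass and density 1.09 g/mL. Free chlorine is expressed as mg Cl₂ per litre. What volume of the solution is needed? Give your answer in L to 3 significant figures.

(a) Volume: 482 m³ = 482,000 L.
(a) Available chlorine delivered: 2370 g × 0.7 = 1659 g as Cl₂.
(a) Concentration rise: 1659 g / 482,000 L = 3.442 mg/L = 3.44 ppm.
(a) Final FC: 0.3 + 3.44 = 3.74 ppm.

(b) Chlorine deficit: 7.9 − 2.2 = 5.7 ppm = 5.7 mg/L as Cl₂.
(b) Cl₂ equivalent needed: 5.7 mg/L × 258,000 L = 1,471,000 mg = 1471 g.
(b) Product at 11.2% available chlorine: 1471 / 0.112 = 13,130 g.
(b) Volume at density 1.09 g/mL: 13,130 g ÷ 1.09 g/mL = 12,050 mL.

(a) 3.74 ppm; (b) 12.0 L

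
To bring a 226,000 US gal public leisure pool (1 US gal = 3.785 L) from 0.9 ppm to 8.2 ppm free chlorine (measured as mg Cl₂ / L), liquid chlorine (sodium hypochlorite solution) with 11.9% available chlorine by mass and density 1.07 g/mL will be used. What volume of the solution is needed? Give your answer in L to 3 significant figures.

Volume: 226,000 US gal × 3.785 L/gal = 855,410 L.
Chlorine deficit: 8.2 − 0.9 = 7.3 ppm = 7.3 mg/L as Cl₂.
Cl₂ equivalent needed: 7.3 mg/L × 855,410 L = 6,244,000 mg = 6244 g.
Product at 11.9% available chlorine: 6244 / 0.119 = 52,470 g.
Volume at density 1.07 g/mL: 52,470 g ÷ 1.07 g/mL = 49,040 mL.

49.0 L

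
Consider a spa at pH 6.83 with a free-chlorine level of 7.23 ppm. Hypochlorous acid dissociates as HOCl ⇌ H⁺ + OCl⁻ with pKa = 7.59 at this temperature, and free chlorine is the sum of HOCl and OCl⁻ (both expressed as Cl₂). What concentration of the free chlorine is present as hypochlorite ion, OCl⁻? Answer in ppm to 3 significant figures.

1.07 ppm

[OCl⁻]/[HOCl] = 10^(pH − pKa) = 10^(6.83 − 7.59) = 10^-0.76 = 0.1738.
Fraction as HOCl = 1 / (1 + 0.1738) = 0.8519.
OCl⁻ = (1 − 0.8519) × 7.23 ppm = 1.07 ppm.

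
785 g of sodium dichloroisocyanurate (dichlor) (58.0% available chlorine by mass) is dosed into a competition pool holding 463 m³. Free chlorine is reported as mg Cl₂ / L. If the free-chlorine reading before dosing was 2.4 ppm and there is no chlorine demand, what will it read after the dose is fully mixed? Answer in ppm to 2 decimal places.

Volume: 463 m³ = 463,000 L.
Available chlorine delivered: 785 g × 0.58 = 455.3 g as Cl₂.
Concentration rise: 455.3 g / 463,000 L = 0.9834 mg/L = 0.98 ppm.
Final FC: 2.4 + 0.98 = 3.38 ppm.

3.38 ppm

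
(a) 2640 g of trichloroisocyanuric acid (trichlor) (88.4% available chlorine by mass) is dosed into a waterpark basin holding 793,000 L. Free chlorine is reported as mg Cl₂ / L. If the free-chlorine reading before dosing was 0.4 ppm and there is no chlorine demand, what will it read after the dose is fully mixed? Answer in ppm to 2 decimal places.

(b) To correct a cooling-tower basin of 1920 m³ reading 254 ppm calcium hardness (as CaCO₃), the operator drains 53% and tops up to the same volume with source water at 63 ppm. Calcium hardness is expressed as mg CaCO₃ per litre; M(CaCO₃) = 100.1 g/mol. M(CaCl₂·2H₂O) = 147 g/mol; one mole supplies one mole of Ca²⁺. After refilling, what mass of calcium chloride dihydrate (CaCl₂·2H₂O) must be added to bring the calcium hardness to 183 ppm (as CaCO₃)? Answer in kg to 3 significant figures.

(a) 3.34 ppm; (b) 85.2 kg

(a) Available chlorine delivered: 2640 g × 0.884 = 2334 g as Cl₂.
(a) Concentration rise: 2334 g / 793,000 L = 2.943 mg/L = 2.94 ppm.
(a) Final FC: 0.4 + 2.94 = 3.34 ppm.

(b) Volume: 1920 m³ = 1,920,000 L.
(b) After draining 53% and refilling: 254 × 0.47 + 63 × 0.53 = 152.77 ppm.
(b) Deficit to target: 183 − 152.77 = 30.23 mg/L.
(b) As CaCO₃: 30.23 mg/L × 1,920,000 L = 58,040 g; ÷ 100.1 = 579.8 mol Ca²⁺.
(b) Mass: 579.8 × 147 = 85,240 g.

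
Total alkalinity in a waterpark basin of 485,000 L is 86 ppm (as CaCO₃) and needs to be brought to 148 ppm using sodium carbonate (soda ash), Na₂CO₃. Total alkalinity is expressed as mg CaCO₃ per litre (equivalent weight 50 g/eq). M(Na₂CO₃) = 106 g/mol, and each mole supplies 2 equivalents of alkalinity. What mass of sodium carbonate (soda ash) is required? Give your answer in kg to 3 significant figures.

31.9 kg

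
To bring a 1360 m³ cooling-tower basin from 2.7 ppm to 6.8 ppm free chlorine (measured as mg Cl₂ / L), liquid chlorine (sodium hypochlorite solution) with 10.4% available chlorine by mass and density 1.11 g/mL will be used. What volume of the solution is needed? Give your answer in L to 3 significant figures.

48.3 L

Volume: 1360 m³ = 1,360,000 L.
Chlorine deficit: 6.8 − 2.7 = 4.1 ppm = 4.1 mg/L as Cl₂.
Cl₂ equivalent needed: 4.1 mg/L × 1,360,000 L = 5,576,000 mg = 5576 g.
Product at 10.4% available chlorine: 5576 / 0.104 = 53,620 g.
Volume at density 1.11 g/mL: 53,620 g ÷ 1.11 g/mL = 48,300 mL.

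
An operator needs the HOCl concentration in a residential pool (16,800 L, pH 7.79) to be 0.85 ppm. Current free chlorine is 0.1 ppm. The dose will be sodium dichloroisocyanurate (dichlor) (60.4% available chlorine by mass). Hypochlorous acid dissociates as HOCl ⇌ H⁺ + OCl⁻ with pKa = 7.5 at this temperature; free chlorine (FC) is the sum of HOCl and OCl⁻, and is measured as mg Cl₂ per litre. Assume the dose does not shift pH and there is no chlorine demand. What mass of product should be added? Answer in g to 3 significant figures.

67.0 g

[OCl⁻]/[HOCl] = 10^(pH − pKa) = 10^(7.79 − 7.5) = 1.95; fraction as HOCl = 1/(1 + 1.95) = 0.339.
Free chlorine required for 0.85 ppm HOCl: 0.85 / 0.339 = 2.507 ppm.
FC to add: 2.507 − 0.1 = 2.407 mg/L as Cl₂.
Cl₂ equivalent: 2.407 mg/L × 16,800 L = 40.44 g.
Product at 60.4% available Cl: 40.44 / 0.604 = 66.96 g.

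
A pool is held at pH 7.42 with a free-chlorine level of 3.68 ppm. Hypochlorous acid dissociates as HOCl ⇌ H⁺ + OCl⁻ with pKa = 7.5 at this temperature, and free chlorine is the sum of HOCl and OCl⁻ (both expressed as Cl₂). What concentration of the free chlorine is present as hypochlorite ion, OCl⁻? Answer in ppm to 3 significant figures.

[OCl⁻]/[HOCl] = 10^(pH − pKa) = 10^(7.42 − 7.5) = 10^-0.08 = 0.8318.
Fraction as HOCl = 1 / (1 + 0.8318) = 0.5459.
OCl⁻ = (1 − 0.5459) × 3.68 ppm = 1.671 ppm.

1.67 ppm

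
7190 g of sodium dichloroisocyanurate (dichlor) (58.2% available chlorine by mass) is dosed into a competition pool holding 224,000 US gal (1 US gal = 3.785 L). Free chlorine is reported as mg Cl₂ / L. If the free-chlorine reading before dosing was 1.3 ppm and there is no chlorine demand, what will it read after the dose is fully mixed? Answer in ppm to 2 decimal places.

Volume: 224,000 US gal × 3.785 L/gal = 847,840 L.
Available chlorine delivered: 7190 g × 0.582 = 4185 g as Cl₂.
Concentration rise: 4185 g / 847,840 L = 4.936 mg/L = 4.94 ppm.
Final FC: 1.3 + 4.94 = 6.24 ppm.

6.24 ppm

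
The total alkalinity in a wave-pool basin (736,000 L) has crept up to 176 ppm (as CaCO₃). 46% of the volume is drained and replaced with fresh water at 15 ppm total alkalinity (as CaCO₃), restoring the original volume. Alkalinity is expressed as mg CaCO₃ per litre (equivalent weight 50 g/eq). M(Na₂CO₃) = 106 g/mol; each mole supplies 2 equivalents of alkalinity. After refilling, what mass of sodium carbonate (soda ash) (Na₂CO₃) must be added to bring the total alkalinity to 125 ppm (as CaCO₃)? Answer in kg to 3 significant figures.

After draining 46% and refilling: 176 × 0.54 + 15 × 0.46 = 101.94 ppm.
Deficit to target: 125 − 101.94 = 23.06 mg/L.
As CaCO₃: 23.06 mg/L × 736,000 L = 16,970 g; ÷ 50 g/eq ÷ 2 = 169.7 mol Na₂CO₃.
Mass: 169.7 × 106 = 17,990 g.

18.0 kg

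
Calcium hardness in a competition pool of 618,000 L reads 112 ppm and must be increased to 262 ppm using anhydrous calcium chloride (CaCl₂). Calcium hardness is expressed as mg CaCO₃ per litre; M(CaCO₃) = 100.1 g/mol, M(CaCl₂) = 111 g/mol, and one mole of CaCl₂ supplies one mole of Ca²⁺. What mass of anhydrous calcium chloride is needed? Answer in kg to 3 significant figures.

103 kg

Hardness to add: (262 − 112) = 150 mg/L as CaCO₃ × 618,000 L = 92,700 g as CaCO₃.
Moles of Ca²⁺ (1 mol Ca²⁺ ≡ 1 mol CaCO₃): 92,700 / 100.1 g/mol = 926.1 mol.
Mass of CaCl₂: 926.1 × 111 = 102,800 g.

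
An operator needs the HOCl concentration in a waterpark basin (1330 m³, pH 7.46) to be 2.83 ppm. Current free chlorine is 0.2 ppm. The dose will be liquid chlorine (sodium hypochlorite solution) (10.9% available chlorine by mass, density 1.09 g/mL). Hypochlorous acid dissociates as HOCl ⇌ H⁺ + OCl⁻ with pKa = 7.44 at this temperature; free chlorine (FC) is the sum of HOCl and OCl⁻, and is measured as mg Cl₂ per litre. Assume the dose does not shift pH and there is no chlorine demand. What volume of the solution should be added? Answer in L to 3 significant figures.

62.6 L

Volume: 1330 m³ = 1,330,000 L.
[OCl⁻]/[HOCl] = 10^(pH − pKa) = 10^(7.46 − 7.44) = 1.047; fraction as HOCl = 1/(1 + 1.047) = 0.4885.
Free chlorine required for 2.83 ppm HOCl: 2.83 / 0.4885 = 5.793 ppm.
FC to add: 5.793 − 0.2 = 5.593 mg/L as Cl₂.
Cl₂ equivalent: 5.593 mg/L × 1,330,000 L = 7439 g.
Product at 10.9% available Cl: 7439 / 0.109 = 68,250 g.
Volume: 68,250 g ÷ 1.09 g/mL = 62,610 mL.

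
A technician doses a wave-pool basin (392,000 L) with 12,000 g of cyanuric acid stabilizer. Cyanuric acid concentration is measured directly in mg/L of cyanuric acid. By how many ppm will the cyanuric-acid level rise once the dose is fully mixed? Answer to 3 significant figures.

Rise: 12,000 g / 392,000 L × 1000 = 30.61 mg/L.

30.6 ppm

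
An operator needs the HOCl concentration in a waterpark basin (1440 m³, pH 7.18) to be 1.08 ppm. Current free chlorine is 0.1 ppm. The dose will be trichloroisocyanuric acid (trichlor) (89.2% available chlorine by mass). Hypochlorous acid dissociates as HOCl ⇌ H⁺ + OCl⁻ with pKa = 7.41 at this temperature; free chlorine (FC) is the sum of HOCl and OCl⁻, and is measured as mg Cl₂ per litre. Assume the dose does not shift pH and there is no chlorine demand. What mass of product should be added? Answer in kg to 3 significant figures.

Volume: 1440 m³ = 1,440,000 L.
[OCl⁻]/[HOCl] = 10^(pH − pKa) = 10^(7.18 − 7.41) = 0.5888; fraction as HOCl = 1/(1 + 0.5888) = 0.6294.
Free chlorine required for 1.08 ppm HOCl: 1.08 / 0.6294 = 1.716 ppm.
FC to add: 1.716 − 0.1 = 1.616 mg/L as Cl₂.
Cl₂ equivalent: 1.616 mg/L × 1,440,000 L = 2327 g.
Product at 89.2% available Cl: 2327 / 0.892 = 2609 g.

2.61 kg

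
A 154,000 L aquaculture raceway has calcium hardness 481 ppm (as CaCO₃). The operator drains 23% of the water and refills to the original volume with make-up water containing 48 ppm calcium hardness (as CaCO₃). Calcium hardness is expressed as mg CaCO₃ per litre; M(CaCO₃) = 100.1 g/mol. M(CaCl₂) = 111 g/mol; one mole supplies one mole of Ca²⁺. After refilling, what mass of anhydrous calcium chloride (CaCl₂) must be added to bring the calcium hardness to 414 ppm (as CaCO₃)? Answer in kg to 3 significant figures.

After draining 23% and refilling: 481 × 0.77 + 48 × 0.23 = 381.41 ppm.
Deficit to target: 414 − 381.41 = 32.59 mg/L.
As CaCO₃: 32.59 mg/L × 154,000 L = 5019 g; ÷ 100.1 = 50.14 mol Ca²⁺.
Mass: 50.14 × 111 = 5565 g.

5.57 kg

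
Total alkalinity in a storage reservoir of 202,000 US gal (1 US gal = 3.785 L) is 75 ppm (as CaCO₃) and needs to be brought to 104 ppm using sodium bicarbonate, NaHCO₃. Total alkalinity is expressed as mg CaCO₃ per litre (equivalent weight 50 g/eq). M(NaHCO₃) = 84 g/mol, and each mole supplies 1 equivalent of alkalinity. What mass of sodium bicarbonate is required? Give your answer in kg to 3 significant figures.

37.2 kg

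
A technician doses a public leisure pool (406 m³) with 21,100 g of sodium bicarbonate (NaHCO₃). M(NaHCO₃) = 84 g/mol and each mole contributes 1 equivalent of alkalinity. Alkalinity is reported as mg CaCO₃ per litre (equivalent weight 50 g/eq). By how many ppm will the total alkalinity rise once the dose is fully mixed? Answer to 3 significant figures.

30.9 ppm

Volume: 406 m³ = 406,000 L.
Moles of NaHCO₃: 21,100 g ÷ 84 g/mol = 251.2 mol → 251.2 eq of alkalinity.
As CaCO₃: 251.2 eq × 50 g/eq = 12,560 g.
Rise: 12,560 g / 406,000 L × 1000 = 30.93 mg/L.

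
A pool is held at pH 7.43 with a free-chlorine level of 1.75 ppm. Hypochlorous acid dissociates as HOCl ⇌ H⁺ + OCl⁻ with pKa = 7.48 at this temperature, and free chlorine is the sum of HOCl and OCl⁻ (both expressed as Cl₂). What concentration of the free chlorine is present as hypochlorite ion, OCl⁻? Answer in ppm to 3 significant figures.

0.825 ppm

[OCl⁻]/[HOCl] = 10^(pH − pKa) = 10^(7.43 − 7.48) = 10^-0.05 = 0.8913.
Fraction as HOCl = 1 / (1 + 0.8913) = 0.5288.
OCl⁻ = (1 − 0.5288) × 1.75 ppm = 0.8247 ppm.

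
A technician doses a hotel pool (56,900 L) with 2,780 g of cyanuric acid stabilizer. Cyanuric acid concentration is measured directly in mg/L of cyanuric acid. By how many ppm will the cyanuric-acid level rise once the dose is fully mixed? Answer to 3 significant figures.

Rise: 2,780 g / 56,900 L × 1000 = 48.86 mg/L.

48.9 ppm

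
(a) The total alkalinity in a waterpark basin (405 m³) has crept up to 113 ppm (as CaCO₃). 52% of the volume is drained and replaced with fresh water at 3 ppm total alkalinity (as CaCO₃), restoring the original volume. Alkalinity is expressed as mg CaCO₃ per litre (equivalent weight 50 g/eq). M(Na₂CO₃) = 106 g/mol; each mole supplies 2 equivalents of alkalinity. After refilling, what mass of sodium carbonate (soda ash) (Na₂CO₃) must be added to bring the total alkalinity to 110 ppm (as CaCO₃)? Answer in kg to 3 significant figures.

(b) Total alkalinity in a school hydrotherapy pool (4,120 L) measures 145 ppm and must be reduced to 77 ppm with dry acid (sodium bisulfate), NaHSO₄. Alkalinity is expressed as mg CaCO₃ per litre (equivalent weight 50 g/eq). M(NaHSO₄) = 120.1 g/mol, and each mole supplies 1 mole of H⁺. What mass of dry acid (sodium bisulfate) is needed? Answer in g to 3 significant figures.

(a) 23.3 kg; (b) 673 g

(a) Volume: 405 m³ = 405,000 L.
(a) After draining 52% and refilling: 113 × 0.48 + 3 × 0.52 = 55.8 ppm.
(a) Deficit to target: 110 − 55.8 = 54.2 mg/L.
(a) As CaCO₃: 54.2 mg/L × 405,000 L = 21,950 g; ÷ 50 g/eq ÷ 2 = 219.5 mol Na₂CO₃.
(a) Mass: 219.5 × 106 = 23,270 g.

(b) Alkalinity to neutralize: (145 − 77) = 68 mg/L as CaCO₃ × 4,120 L = 280.2 g as CaCO₃.
(b) Equivalents of H⁺ required: 280.2 ÷ 50 g/eq = 5.603 eq = 5.603 mol NaHSO₄.
(b) Mass of NaHSO₄: 5.603 × 120.1 = 672.9 g.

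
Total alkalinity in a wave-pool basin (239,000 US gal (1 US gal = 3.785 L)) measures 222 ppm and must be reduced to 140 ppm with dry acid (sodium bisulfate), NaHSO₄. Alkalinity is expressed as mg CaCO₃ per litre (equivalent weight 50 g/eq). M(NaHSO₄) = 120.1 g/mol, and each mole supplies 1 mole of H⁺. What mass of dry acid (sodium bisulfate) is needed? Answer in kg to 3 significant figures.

Volume: 239,000 US gal × 3.785 L/gal = 904,615 L.
Alkalinity to neutralize: (222 − 140) = 82 mg/L as CaCO₃ × 904,615 L = 74,180 g as CaCO₃.
Equivalents of H⁺ required: 74,180 ÷ 50 g/eq = 1484 eq = 1484 mol NaHSO₄.
Mass of NaHSO₄: 1484 × 120.1 = 178,200 g.

178 kg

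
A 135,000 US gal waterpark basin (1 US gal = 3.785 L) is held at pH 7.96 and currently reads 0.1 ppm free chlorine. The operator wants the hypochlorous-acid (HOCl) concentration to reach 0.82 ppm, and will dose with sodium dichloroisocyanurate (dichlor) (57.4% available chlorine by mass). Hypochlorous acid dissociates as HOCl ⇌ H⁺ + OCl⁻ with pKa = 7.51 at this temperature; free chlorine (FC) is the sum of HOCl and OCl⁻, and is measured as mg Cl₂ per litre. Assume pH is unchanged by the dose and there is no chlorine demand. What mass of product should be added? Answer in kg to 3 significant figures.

Volume: 135,000 US gal × 3.785 L/gal = 510,975 L.
[OCl⁻]/[HOCl] = 10^(pH − pKa) = 10^(7.96 − 7.51) = 2.818; fraction as HOCl = 1/(1 + 2.818) = 0.2619.
Free chlorine required for 0.82 ppm HOCl: 0.82 / 0.2619 = 3.131 ppm.
FC to add: 3.131 − 0.1 = 3.031 mg/L as Cl₂.
Cl₂ equivalent: 3.031 mg/L × 510,975 L = 1549 g.
Product at 57.4% available Cl: 1549 / 0.574 = 2698 g.

2.70 kg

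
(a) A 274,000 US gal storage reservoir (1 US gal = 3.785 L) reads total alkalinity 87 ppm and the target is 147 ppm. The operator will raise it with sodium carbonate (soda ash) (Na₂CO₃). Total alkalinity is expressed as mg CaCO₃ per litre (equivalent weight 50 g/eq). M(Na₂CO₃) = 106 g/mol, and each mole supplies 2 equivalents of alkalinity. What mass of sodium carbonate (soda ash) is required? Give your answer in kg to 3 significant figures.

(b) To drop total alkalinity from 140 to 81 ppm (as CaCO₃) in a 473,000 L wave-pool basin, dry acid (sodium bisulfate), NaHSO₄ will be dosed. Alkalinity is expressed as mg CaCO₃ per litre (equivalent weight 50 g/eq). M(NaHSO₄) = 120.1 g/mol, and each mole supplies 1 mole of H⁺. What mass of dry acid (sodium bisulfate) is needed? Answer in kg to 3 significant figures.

(a) 66.0 kg; (b) 67.0 kg

(a) Volume: 274,000 US gal × 3.785 L/gal = 1,037,090 L.
(a) Alkalinity to add: (147 − 87) = 60 mg/L as CaCO₃ × 1,037,090 L = 62,230 g as CaCO₃.
(a) Equivalents: 62,230 g ÷ 50 g/eq = 1245 eq.
(a) Each mole of Na₂CO₃ supplies 2 eq, so 1245 / 2 = 622.3 mol.
(a) Mass: 622.3 mol × 106 g/mol = 65,960 g.

(b) Alkalinity to neutralize: (140 − 81) = 59 mg/L as CaCO₃ × 473,000 L = 27,910 g as CaCO₃.
(b) Equivalents of H⁺ required: 27,910 ÷ 50 g/eq = 558.1 eq = 558.1 mol NaHSO₄.
(b) Mass of NaHSO₄: 558.1 × 120.1 = 67,030 g.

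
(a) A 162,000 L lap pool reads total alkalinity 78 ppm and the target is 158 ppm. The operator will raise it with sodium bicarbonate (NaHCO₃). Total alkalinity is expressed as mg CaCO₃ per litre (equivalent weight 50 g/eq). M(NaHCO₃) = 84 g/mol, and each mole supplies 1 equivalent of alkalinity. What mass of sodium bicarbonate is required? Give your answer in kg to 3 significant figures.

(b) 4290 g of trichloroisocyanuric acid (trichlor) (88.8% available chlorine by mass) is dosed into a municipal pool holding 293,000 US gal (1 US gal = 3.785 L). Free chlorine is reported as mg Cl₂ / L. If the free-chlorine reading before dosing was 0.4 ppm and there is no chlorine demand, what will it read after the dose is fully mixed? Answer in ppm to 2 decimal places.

(a) Alkalinity to add: (158 − 78) = 80 mg/L as CaCO₃ × 162,000 L = 12,960 g as CaCO₃.
(a) Equivalents: 12,960 g ÷ 50 g/eq = 259.2 eq.
(a) NaHCO₃ supplies 1 eq per mole → 259.2 mol.
(a) Mass: 259.2 mol × 84 g/mol = 21,770 g.

(b) Volume: 293,000 US gal × 3.785 L/gal = 1,109,005 L.
(b) Available chlorine delivered: 4290 g × 0.888 = 3810 g as Cl₂.
(b) Concentration rise: 3810 g / 1,109,005 L = 3.435 mg/L = 3.44 ppm.
(b) Final FC: 0.4 + 3.44 = 3.84 ppm.

(a) 21.8 kg; (b) 3.84 ppm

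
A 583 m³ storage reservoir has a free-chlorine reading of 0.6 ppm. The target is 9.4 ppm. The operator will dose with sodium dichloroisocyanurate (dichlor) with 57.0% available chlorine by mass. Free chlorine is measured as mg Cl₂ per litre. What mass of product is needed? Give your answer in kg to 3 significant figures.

Volume: 583 m³ = 583,000 L.
Chlorine deficit: 9.4 − 0.6 = 8.8 ppm = 8.8 mg/L as Cl₂.
Cl₂ equivalent needed: 8.8 mg/L × 583,000 L = 5,130,000 mg = 5130 g.
Product at 57.0% available chlorine: 5130 / 0.57 = 9001 g.

9.00 kg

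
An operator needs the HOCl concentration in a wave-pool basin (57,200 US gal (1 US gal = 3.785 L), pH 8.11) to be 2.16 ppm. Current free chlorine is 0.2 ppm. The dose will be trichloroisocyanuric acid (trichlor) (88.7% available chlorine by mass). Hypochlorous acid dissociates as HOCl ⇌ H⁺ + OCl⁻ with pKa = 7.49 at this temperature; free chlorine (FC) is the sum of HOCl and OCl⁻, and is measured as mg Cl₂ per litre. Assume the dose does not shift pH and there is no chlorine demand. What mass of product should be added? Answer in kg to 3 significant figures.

2.68 kg

Volume: 57,200 US gal × 3.785 L/gal = 216,502 L.
[OCl⁻]/[HOCl] = 10^(pH − pKa) = 10^(8.11 − 7.49) = 4.169; fraction as HOCl = 1/(1 + 4.169) = 0.1935.
Free chlorine required for 2.16 ppm HOCl: 2.16 / 0.1935 = 11.16 ppm.
FC to add: 11.16 − 0.2 = 10.96 mg/L as Cl₂.
Cl₂ equivalent: 10.96 mg/L × 216,502 L = 2374 g.
Product at 88.7% available Cl: 2374 / 0.887 = 2676 g.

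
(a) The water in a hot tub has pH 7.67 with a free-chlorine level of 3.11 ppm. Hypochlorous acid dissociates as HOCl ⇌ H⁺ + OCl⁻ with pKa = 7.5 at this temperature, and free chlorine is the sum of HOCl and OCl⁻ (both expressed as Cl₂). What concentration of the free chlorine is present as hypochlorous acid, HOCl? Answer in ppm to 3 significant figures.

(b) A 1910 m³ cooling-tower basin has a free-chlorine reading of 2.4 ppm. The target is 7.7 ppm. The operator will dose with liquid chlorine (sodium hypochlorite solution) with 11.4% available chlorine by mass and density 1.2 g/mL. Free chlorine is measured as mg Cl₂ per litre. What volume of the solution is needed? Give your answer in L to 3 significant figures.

(a) 1.25 ppm; (b) 74.0 L

(a) [OCl⁻]/[HOCl] = 10^(pH − pKa) = 10^(7.67 − 7.5) = 10^0.17 = 1.479.
(a) Fraction as HOCl = 1 / (1 + 1.479) = 0.4034.
(a) HOCl = 0.4034 × 3.11 ppm = 1.254 ppm.

(b) Volume: 1910 m³ = 1,910,000 L.
(b) Chlorine deficit: 7.7 − 2.4 = 5.3 ppm = 5.3 mg/L as Cl₂.
(b) Cl₂ equivalent needed: 5.3 mg/L × 1,910,000 L = 10,120,000 mg = 10,120 g.
(b) Product at 11.4% available chlorine: 10,120 / 0.114 = 88,800 g.
(b) Volume at density 1.2 g/mL: 88,800 g ÷ 1.2 g/mL = 74,000 mL.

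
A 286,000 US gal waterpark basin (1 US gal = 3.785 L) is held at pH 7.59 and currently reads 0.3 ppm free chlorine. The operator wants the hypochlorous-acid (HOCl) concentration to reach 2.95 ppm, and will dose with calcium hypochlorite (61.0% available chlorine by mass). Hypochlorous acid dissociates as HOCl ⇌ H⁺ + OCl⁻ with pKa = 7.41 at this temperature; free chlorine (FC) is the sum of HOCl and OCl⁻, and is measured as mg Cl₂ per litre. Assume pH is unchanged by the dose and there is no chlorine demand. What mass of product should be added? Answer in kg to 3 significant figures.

12.6 kg

Volume: 286,000 US gal × 3.785 L/gal = 1,082,510 L.
[OCl⁻]/[HOCl] = 10^(pH − pKa) = 10^(7.59 − 7.41) = 1.514; fraction as HOCl = 1/(1 + 1.514) = 0.3978.
Free chlorine required for 2.95 ppm HOCl: 2.95 / 0.3978 = 7.415 ppm.
FC to add: 7.415 − 0.3 = 7.115 mg/L as Cl₂.
Cl₂ equivalent: 7.115 mg/L × 1,082,510 L = 7702 g.
Product at 61.0% available Cl: 7702 / 0.61 = 12,630 g.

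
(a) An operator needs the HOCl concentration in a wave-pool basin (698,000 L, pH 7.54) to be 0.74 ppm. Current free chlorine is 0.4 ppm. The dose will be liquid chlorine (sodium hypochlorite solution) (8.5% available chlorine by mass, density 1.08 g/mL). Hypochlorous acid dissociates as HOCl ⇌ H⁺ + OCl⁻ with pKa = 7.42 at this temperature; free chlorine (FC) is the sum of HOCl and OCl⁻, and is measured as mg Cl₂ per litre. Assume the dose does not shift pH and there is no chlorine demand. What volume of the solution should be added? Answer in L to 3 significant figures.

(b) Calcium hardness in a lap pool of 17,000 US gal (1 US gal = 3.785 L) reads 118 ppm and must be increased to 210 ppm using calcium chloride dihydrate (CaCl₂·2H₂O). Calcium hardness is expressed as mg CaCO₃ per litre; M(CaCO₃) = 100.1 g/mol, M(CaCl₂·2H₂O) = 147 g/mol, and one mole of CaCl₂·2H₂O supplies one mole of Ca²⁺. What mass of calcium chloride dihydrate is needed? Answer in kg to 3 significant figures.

(a) 10.0 L; (b) 8.69 kg

(a) [OCl⁻]/[HOCl] = 10^(pH − pKa) = 10^(7.54 − 7.42) = 1.318; fraction as HOCl = 1/(1 + 1.318) = 0.4314.
(a) Free chlorine required for 0.74 ppm HOCl: 0.74 / 0.4314 = 1.716 ppm.
(a) FC to add: 1.716 − 0.4 = 1.316 mg/L as Cl₂.
(a) Cl₂ equivalent: 1.316 mg/L × 698,000 L = 918.2 g.
(a) Product at 8.5% available Cl: 918.2 / 0.085 = 10,800 g.
(a) Volume: 10,800 g ÷ 1.08 g/mL = 10,000 mL.

(b) Volume: 17,000 US gal × 3.785 L/gal = 64,345 L.
(b) Hardness to add: (210 − 118) = 92 mg/L as CaCO₃ × 64,345 L = 5920 g as CaCO₃.
(b) Moles of Ca²⁺ (1 mol Ca²⁺ ≡ 1 mol CaCO₃): 5920 / 100.1 g/mol = 59.14 mol.
(b) Mass of CaCl₂·2H₂O: 59.14 × 147 = 8693 g.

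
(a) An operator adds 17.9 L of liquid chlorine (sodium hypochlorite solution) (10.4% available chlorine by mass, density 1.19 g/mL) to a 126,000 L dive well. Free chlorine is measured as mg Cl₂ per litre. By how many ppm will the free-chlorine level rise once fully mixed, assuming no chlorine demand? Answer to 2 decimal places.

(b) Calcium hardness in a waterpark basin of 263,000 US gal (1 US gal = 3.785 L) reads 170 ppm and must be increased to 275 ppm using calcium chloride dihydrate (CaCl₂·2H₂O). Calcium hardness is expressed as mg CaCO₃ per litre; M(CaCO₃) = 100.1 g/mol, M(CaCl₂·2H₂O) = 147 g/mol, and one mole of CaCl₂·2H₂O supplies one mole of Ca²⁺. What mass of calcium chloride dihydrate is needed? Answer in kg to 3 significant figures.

(a) Mass of solution: 17.9 L × 1000 mL/L × 1.19 g/mL = 21,300 g.
(a) Available chlorine delivered: 21,300 g × 0.104 = 2215 g as Cl₂.
(a) Concentration rise: 2215 g / 126,000 L = 17.58 mg/L = 17.58 ppm.

(b) Volume: 263,000 US gal × 3.785 L/gal = 995,455 L.
(b) Hardness to add: (275 − 170) = 105 mg/L as CaCO₃ × 995,455 L = 104,500 g as CaCO₃.
(b) Moles of Ca²⁺ (1 mol Ca²⁺ ≡ 1 mol CaCO₃): 104,500 / 100.1 g/mol = 1044 mol.
(b) Mass of CaCl₂·2H₂O: 1044 × 147 = 153,500 g.

(a) 17.58 ppm; (b) 153 kg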